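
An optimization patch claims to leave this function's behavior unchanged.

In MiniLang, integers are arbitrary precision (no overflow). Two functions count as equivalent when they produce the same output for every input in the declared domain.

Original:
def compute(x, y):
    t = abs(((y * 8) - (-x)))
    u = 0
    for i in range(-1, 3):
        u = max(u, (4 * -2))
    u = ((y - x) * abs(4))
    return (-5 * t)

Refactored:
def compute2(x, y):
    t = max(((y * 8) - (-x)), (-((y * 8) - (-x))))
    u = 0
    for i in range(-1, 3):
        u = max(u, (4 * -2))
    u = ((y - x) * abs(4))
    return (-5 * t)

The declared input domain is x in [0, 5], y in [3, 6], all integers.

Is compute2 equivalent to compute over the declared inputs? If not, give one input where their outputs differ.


Side by side, the visible changes include: arithmetic usage differs; constant usage differs; min/max/abs usage differs.
Spot check at x=0, y=6 — compute: t=48, then u=0, then (i=-1), then u=0, then (i=0), then u=0, then (i=1), then u=0, then (i=2), then u=0, then u=24, then returns -240. compute2: t=48, then u=0, then (i=-1), then u=0, then (i=0), then u=0, then (i=1), then u=0, then (i=2), then u=0, then u=24, then returns -240. Both give -240.
An exhaustive pass over the 24 declared inputs shows identical outputs.
verdict: equivalent


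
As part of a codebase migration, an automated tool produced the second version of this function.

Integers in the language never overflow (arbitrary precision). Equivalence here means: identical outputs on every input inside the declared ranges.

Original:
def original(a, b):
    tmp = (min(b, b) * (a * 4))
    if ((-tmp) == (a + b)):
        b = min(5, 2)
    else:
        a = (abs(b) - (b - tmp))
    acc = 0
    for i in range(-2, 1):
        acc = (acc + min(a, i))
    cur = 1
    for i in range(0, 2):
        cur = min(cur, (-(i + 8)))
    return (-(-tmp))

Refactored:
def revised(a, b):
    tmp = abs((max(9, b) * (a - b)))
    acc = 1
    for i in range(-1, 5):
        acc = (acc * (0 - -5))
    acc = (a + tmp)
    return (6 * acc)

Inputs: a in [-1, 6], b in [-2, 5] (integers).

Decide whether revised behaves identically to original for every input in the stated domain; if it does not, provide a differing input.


Take a=-1, b=-2.
original: tmp = 8; ((-tmp) == (a + b)) -> false; a = 12; acc = 0; [i=-2]; acc = -2; [i=-1]; acc = -3; [i=0]; acc = -3; cur = 1; [i=0]; cur = -8; [i=1]; cur = -9; return 8
revised: tmp = 9; acc = 1; [i=-1]; acc = 5; [i=0]; acc = 25; [i=1]; acc = 125; [i=2]; acc = 625; [i=3]; acc = 3125; [i=4]; acc = 15625; acc = 8; return 48
8 != 48, so the rewrite changes behavior.
verdict: not equivalent; witness: a=-1, b=-2


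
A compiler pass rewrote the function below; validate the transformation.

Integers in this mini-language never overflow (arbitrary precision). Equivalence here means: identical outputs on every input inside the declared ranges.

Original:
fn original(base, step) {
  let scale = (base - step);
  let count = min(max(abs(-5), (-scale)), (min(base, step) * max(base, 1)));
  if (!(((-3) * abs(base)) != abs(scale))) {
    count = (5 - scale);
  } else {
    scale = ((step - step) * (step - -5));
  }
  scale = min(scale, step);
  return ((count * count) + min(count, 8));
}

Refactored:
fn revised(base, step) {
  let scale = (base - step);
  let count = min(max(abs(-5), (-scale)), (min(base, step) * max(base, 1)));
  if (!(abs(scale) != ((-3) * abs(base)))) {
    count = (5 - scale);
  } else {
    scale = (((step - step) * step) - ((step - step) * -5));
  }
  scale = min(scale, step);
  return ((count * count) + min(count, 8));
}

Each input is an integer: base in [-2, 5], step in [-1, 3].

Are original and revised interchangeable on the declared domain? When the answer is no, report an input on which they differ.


Equivalent — the differences include arithmetic usage differs, yet no declared input distinguishes the two.
One worked example (base=4, step=3) — original: scale = 1; count = 5; (!(((-3) * abs(base)) != abs(scale))) -> false; scale = 0; scale = 0; return 30; revised: scale = 1; count = 5; (!(abs(scale) != ((-3) * abs(base)))) -> false; scale = 0; scale = 0; return 30; agreement on 30.
Checked all 40 inputs in the declared domain: the outputs agree on every one.
verdict: equivalent


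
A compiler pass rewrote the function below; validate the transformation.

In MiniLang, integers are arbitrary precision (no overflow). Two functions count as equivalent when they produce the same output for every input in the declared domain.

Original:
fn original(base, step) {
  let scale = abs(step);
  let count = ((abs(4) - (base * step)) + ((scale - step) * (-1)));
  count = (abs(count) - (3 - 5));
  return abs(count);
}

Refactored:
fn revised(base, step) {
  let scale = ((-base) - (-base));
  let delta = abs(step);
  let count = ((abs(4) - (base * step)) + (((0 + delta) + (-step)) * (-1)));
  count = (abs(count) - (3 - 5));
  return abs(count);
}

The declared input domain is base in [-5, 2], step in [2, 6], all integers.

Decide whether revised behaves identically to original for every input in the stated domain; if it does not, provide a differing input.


Behavior is preserved: although constant usage differs; and statement counts differ; and arithmetic usage differs; and local variable names differ, the outputs never diverge.
Spot check at base=-4, step=6 — original: scale becomes 6; next count becomes 28; next count becomes 30; next final value 30. revised: scale becomes 0; next delta becomes 6; next count becomes 28; next count becomes 30; next final value 30. Both give 30.
Across all 40 domain points the two functions coincide.
verdict: equivalent


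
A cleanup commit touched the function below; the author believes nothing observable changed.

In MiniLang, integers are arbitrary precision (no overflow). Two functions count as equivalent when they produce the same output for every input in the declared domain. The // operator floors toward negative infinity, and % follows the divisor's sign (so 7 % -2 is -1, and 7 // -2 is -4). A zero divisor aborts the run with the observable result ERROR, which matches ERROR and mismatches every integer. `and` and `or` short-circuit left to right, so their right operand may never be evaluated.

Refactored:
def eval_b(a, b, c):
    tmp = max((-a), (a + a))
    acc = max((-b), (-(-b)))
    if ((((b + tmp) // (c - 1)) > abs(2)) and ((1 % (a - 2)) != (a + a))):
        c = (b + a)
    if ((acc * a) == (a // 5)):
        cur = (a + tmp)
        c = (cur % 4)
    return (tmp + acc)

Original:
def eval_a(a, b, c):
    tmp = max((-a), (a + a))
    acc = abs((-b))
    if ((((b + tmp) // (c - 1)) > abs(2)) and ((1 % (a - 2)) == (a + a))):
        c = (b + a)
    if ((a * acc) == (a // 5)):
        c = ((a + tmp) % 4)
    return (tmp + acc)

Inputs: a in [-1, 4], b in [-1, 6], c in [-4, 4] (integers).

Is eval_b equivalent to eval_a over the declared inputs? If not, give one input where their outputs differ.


Equivalent. The one real change (`((1 % (a - 2)) == (a + a))` became `((1 % (a - 2)) != (a + a))`) has no effect anywhere in the declared ranges.
An exhaustive pass over the 432 declared inputs shows identical outputs.
One worked example (a=0, b=6, c=-2) — eval_a: tmp = 0; acc = 6; ((((b + tmp) // (c - 1)) > abs(2)) and ((1 % (a - 2)) == (a + a))) -> false; ((a * acc) == (a // 5)) -> true; c = 0; return 6; eval_b: tmp = 0; acc = 6; ((((b + tmp) // (c - 1)) > abs(2)) and ((1 % (a - 2)) != (a + a))) -> false; ((acc * a) == (a // 5)) -> true; cur = 0; c = 0; return 6; agreement on 6.
verdict: equivalent


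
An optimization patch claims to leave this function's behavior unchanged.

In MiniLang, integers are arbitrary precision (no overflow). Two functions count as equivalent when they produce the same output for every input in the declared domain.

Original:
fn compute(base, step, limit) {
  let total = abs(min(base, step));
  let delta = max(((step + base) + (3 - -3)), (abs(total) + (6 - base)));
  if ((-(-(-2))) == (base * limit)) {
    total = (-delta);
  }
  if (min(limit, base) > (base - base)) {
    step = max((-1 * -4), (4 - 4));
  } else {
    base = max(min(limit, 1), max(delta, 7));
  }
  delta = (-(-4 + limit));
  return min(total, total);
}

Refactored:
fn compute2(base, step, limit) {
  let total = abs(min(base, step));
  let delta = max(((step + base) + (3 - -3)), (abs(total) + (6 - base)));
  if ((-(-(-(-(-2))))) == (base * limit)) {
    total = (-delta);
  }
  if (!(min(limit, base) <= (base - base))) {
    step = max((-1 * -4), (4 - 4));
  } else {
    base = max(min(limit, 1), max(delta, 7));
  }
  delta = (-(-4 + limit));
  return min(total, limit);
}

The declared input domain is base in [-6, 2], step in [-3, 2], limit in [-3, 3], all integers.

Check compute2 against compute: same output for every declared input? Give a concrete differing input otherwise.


These are not equivalent — on base=-6, step=-3, limit=-3 the outputs split (6 vs -3).
compute: total := 6 | delta := 18 | ((-(-(-2))) == (base * limit)): false | (min(limit, base) > (base - base)): false | base := 18 | delta := 7 | result 6
compute2: total := 6 | delta := 18 | ((-(-(-(-(-2))))) == (base * limit)): false | (!(min(limit, base) <= (base - base))): false | base := 18 | delta := 7 | result -3
verdict: not equivalent; witness: base=-6, step=-3, limit=-3


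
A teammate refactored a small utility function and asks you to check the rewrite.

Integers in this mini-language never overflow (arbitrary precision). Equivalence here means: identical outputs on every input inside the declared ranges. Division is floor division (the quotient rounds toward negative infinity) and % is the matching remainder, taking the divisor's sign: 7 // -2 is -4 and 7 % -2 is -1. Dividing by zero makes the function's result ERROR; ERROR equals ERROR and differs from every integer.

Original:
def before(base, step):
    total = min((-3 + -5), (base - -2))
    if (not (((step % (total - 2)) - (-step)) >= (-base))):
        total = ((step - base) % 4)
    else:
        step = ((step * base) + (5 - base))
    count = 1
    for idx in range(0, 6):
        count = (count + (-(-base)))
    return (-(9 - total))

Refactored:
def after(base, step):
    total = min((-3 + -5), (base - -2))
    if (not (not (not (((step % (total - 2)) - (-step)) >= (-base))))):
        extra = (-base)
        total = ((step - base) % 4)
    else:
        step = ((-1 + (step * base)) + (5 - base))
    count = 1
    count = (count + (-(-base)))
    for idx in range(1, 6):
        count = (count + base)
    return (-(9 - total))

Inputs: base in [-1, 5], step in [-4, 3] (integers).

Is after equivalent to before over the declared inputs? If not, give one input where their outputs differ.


Equivalent. There is a behavioral-looking edit here, yet the outcome never shifts on this domain.
Sweeping the whole domain (56 inputs) finds no disagreement.
Spot check at base=0, step=1 — before: total becomes -8; next (not (((step % (total - 2)) - (-step)) >= (-base))) evaluates to true; next total becomes 1; next count becomes 1; next at idx=0:; next count becomes 1; next at idx=1:; next count becomes 1; next at idx=2:; next count becomes 1; next at idx=3:; next count becomes 1; next at idx=4:; next count becomes 1; next at idx=5:; next count becomes 1; next final value -8. after: total becomes -8; next (not (not (not (((step % (total - 2)) - (-step)) >= (-base))))) evaluates to true; next extra becomes 0; next total becomes 1; next count becomes 1; next count becomes 1; next at idx=1:; next count becomes 1; next at idx=2:; next count becomes 1; next at idx=3:; next count becomes 1; next at idx=4:; next count becomes 1; next at idx=5:; next count becomes 1; next final value -8. Both give -8.
verdict: equivalent


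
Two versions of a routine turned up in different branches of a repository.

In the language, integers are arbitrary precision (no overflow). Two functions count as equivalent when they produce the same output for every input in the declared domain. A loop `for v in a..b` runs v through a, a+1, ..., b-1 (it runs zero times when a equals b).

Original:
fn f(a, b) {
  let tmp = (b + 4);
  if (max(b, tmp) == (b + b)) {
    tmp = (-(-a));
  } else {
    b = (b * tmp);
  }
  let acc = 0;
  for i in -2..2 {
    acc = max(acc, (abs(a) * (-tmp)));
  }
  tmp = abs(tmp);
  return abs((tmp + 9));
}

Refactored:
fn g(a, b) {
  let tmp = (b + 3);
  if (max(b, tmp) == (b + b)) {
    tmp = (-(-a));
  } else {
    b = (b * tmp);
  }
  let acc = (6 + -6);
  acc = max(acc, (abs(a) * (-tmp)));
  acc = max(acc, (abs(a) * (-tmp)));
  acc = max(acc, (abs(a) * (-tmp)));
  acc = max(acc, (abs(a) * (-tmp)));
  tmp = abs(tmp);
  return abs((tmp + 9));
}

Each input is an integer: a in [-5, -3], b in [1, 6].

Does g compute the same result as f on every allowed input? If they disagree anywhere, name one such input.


Evaluate both at a=-5, b=1.
f: tmp becomes 5; next (max(b, tmp) == (b + b)) evaluates to false; next b becomes 5; next acc becomes 0; next at i=-2:; next acc becomes 0; next at i=-1:; next acc becomes 0; next at i=0:; next acc becomes 0; next at i=1:; next acc becomes 0; next tmp becomes 5; next final value 14
g: tmp becomes 4; next (max(b, tmp) == (b + b)) evaluates to false; next b becomes 4; next acc becomes 0; next acc becomes 0; next acc becomes 0; next acc becomes 0; next acc becomes 0; next tmp becomes 4; next final value 13
14 against 13: the behavior changed.
verdict: not equivalent; witness: a=-5, b=1


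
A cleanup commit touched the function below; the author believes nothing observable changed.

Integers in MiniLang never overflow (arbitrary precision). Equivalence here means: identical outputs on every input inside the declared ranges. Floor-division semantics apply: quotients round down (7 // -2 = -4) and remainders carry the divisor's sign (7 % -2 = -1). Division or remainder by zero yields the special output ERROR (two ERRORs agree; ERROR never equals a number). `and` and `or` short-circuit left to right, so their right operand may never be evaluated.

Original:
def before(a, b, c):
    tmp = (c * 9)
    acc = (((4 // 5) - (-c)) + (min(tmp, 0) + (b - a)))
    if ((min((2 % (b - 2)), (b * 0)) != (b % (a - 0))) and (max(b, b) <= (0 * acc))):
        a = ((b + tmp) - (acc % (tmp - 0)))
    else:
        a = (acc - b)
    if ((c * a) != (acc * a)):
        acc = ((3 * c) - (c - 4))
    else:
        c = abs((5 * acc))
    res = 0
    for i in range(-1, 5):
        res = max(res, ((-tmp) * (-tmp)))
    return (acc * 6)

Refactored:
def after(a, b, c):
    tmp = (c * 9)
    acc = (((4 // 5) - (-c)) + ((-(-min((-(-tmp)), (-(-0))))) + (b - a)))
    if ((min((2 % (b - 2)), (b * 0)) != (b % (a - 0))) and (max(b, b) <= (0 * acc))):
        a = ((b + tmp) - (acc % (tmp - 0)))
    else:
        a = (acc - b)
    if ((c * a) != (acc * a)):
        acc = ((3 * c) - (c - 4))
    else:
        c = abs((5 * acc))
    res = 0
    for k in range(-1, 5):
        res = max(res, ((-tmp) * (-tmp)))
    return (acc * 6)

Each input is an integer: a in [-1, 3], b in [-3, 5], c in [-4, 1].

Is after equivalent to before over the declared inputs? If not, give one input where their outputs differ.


Although local variable names differ, 270/270 inputs agree.
verdict: equivalent


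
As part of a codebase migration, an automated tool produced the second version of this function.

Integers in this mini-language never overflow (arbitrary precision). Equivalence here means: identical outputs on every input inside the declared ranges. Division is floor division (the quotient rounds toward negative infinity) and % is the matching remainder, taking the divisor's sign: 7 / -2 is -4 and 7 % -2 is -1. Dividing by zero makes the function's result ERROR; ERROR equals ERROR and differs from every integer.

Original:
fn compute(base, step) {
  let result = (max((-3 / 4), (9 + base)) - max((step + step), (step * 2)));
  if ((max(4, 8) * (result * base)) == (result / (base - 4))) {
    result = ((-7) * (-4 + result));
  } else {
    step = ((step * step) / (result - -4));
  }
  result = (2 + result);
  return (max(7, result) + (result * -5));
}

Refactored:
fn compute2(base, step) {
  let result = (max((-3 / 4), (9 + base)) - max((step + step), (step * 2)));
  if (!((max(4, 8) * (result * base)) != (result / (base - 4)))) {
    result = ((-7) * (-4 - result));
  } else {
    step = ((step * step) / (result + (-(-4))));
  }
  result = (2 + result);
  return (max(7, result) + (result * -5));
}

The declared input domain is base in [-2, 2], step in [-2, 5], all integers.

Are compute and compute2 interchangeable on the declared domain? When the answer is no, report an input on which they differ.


Consider the input base=0, step=5.
compute: result=-1, then ((max(4, 8) * (result * base)) == (result / (base - 4))) is true, then result=35, then result=37, then returns -148
compute2: result=-1, then (!((max(4, 8) * (result * base)) != (result / (base - 4)))) is true, then result=21, then result=23, then returns -92
-148 vs -92 — the two versions disagree here.
verdict: not equivalent; witness: base=0, step=5


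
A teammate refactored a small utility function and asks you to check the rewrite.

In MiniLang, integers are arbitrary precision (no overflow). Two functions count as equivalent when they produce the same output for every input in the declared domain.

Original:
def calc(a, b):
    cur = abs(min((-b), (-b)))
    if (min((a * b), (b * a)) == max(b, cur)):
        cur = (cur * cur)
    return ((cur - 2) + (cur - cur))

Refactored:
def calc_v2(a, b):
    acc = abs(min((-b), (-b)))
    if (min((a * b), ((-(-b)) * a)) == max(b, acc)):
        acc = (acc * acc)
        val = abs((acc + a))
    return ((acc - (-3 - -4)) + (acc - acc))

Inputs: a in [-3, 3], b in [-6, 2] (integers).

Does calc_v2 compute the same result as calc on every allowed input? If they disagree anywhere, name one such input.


There is a counterexample at a=-3, b=-6: 4 on one side, 5 on the other.
calc: cur := 6 | (min((a * b), (b * a)) == max(b, cur)): false | result 4
calc_v2: acc := 6 | (min((a * b), ((-(-b)) * a)) == max(b, acc)): false | result 5
verdict: not equivalent; witness: a=-3, b=-6


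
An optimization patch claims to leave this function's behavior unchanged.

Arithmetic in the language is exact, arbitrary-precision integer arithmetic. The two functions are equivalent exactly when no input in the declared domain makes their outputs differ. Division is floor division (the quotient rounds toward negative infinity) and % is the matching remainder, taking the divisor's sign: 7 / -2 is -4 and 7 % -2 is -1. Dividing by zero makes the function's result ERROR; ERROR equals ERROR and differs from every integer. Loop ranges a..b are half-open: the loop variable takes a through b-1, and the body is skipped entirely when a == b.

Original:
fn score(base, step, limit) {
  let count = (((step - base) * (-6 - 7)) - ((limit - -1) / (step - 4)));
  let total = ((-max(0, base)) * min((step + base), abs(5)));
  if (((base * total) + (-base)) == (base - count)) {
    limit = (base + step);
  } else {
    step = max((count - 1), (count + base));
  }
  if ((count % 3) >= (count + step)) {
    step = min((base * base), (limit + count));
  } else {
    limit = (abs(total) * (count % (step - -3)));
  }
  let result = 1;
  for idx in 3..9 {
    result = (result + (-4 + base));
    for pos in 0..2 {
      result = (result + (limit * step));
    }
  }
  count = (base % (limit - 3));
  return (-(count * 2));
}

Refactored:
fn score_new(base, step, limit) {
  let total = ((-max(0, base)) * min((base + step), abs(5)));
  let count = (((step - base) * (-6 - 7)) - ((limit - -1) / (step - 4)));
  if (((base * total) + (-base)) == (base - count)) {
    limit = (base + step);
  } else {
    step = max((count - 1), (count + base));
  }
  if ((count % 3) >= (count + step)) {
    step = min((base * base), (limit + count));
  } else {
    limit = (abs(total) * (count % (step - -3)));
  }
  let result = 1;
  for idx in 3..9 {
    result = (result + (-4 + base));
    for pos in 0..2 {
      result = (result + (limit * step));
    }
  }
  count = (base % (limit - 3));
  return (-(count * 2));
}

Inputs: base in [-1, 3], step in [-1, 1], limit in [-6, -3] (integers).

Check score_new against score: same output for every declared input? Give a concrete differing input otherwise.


This is a faithful refactor — same computation, different form, but the computed results match everywhere.
As a probe, take base=0, step=-1, limit=-4: score runs count := 13 | total := 0 | (((base * total) + (-base)) == (base - count)): false | step := 13 | ((count % 3) >= (count + step)): false | limit := 0 | result := 1 | iter idx=3: | result := -3 | iter pos=0: | result := -3 | iter pos=1: | result := -3 | iter idx=4: | result := -7 | iter pos=0: | result := -7 | iter pos=1: | result := -7 | iter idx=5: | result := -11 | iter pos=0: | result := -11 | iter pos=1: | result := -11 | iter idx=6: | result := -15 | iter pos=0: | result := -15 | iter pos=1: | result := -15 | iter idx=7: | result := -19 | iter pos=0: | result := -19 | iter pos=1: | result := -19 | iter idx=8: | result := -23 | iter pos=0: | result := -23 | iter pos=1: | result := -23 | count := 0 | result 0; score_new runs total := 0 | count := 13 | (((base * total) + (-base)) == (base - count)): false | step := 13 | ((count % 3) >= (count + step)): false | limit := 0 | result := 1 | iter idx=3: | result := -3 | iter pos=0: | result := -3 | iter pos=1: | result := -3 | iter idx=4: | result := -7 | iter pos=0: | result := -7 | iter pos=1: | result := -7 | iter idx=5: | result := -11 | iter pos=0: | result := -11 | iter pos=1: | result := -11 | iter idx=6: | result := -15 | iter pos=0: | result := -15 | iter pos=1: | result := -15 | iter idx=7: | result := -19 | iter pos=0: | result := -19 | iter pos=1: | result := -19 | iter idx=8: | result := -23 | iter pos=0: | result := -23 | iter pos=1: | result := -23 | count := 0 | result 0; both end at 0.
Sweeping the whole domain (60 inputs) finds no disagreement.
verdict: equivalent


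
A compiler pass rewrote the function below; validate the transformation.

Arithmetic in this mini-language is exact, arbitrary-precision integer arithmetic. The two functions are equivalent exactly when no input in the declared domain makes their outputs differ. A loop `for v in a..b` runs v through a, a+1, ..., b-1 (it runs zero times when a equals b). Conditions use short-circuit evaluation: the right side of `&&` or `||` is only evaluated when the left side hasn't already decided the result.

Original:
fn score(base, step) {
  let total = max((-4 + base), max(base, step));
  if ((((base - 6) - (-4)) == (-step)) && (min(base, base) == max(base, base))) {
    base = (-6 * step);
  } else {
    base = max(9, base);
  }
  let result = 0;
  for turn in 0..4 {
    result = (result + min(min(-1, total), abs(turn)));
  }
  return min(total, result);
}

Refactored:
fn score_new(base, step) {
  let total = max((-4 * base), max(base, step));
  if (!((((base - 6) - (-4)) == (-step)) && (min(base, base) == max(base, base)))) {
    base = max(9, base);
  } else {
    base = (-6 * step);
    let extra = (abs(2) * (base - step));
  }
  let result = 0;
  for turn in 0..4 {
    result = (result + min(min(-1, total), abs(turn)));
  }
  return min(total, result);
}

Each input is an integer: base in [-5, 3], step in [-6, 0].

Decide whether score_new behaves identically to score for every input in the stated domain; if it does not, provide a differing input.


Consider the input base=-5, step=-6.
score: total := -5 | ((((base - 6) - (-4)) == (-step)) && (min(base, base) == max(base, base))): false | base := 9 | result := 0 | iter turn=0: | result := -5 | iter turn=1: | result := -10 | iter turn=2: | result := -15 | iter turn=3: | result := -20 | result -20
score_new: total := 20 | (!((((base - 6) - (-4)) == (-step)) && (min(base, base) == max(base, base)))): true | base := 9 | result := 0 | iter turn=0: | result := -1 | iter turn=1: | result := -2 | iter turn=2: | result := -3 | iter turn=3: | result := -4 | result -4
-20 against -4: the behavior changed.
verdict: not equivalent; witness: base=-5, step=-6


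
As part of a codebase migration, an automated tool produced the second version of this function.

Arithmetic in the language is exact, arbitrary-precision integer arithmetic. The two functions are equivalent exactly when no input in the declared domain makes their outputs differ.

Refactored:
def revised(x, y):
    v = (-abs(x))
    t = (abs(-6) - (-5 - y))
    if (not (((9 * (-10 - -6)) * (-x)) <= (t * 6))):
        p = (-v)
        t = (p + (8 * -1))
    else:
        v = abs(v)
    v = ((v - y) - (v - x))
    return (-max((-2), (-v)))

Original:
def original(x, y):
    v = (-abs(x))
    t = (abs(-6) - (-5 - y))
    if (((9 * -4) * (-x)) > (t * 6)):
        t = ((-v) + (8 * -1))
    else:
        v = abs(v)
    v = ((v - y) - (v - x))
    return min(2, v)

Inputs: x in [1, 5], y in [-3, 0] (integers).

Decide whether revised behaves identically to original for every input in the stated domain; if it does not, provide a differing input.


Comparing the listings, the differences include: boolean connective usage differs; also comparison usage differs; also constant usage differs; also min/max/abs usage differs; also statement counts differ; also arithmetic usage differs; also local variable names differ.
Spot check at x=1, y=-3 — original: v := -1 | t := 8 | (((9 * -4) * (-x)) > (t * 6)): false | v := 1 | v := 4 | result 2. revised: v := -1 | t := 8 | (not (((9 * (-10 - -6)) * (-x)) <= (t * 6))): false | v := 1 | v := 4 | result 2. Both give 2.
Sweeping the whole domain (20 inputs) finds no disagreement.
verdict: equivalent


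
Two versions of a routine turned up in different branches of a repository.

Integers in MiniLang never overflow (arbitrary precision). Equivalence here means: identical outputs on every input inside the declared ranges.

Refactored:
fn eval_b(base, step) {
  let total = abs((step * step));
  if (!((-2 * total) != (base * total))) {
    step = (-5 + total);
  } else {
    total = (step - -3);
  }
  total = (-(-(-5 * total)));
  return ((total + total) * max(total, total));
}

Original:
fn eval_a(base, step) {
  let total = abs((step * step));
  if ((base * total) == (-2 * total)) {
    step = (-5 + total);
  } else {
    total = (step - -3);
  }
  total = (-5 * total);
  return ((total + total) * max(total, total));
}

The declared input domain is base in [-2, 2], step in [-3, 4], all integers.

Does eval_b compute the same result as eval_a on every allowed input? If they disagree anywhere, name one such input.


Behavior is preserved: although comparison usage differs; boolean connective usage differs, the outputs never diverge.
Spot check at base=-1, step=-3 — eval_a: total=9, then ((base * total) == (-2 * total)) is false, then total=0, then total=0, then returns 0. eval_b: total=9, then (!((-2 * total) != (base * total))) is false, then total=0, then total=0, then returns 0. Both give 0.
Across all 40 domain points the two functions coincide.
verdict: equivalent


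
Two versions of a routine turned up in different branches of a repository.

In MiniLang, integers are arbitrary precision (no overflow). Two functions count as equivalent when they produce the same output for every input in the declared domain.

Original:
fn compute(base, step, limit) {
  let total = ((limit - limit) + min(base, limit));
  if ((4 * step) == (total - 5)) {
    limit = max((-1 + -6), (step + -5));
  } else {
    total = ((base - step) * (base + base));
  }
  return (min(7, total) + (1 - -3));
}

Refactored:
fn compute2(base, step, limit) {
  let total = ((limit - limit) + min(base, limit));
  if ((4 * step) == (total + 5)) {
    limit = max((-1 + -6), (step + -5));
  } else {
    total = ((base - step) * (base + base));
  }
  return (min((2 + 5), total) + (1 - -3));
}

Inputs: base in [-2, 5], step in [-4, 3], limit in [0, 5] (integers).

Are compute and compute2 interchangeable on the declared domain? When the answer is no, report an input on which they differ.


Evaluate both at base=-1, step=1, limit=0.
compute: total=-1, then ((4 * step) == (total - 5)) is false, then total=4, then returns 8
compute2: total=-1, then ((4 * step) == (total + 5)) is true, then limit=-4, then returns 3
8 != 3, so the rewrite changes behavior.
verdict: not equivalent; witness: base=-1, step=1, limit=0


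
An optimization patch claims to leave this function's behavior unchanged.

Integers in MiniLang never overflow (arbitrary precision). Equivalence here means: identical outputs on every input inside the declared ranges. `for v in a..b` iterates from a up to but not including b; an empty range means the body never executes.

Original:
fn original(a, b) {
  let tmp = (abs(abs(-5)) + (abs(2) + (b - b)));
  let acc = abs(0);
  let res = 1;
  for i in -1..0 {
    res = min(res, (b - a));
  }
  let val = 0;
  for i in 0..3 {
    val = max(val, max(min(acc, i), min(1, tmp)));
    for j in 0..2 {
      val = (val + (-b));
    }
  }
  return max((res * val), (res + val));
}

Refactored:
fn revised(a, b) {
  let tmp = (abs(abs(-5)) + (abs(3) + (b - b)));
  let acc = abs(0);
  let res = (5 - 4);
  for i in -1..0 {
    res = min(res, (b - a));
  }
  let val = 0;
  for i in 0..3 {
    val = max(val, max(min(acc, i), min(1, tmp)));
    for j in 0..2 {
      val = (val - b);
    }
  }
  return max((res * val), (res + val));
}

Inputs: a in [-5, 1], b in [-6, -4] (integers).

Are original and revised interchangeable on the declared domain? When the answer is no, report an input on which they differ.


Equivalent. Although `2` became `3`, no input in the stated domain can expose it.
Across all 21 domain points the two functions coincide.
As a probe, take a=-2, b=-6: original runs tmp=7, then acc=0, then res=1, then (i=-1), then res=-4, then val=0, then (i=0), then val=1, then (j=0), then val=7, then (j=1), then val=13, then (i=1), then val=13, then (j=0), then val=19, then (j=1), then val=25, then (i=2), then val=25, then (j=0), then val=31, then (j=1), then val=37, then returns 33; revised runs tmp=8, then acc=0, then res=1, then (i=-1), then res=-4, then val=0, then (i=0), then val=1, then (j=0), then val=7, then (j=1), then val=13, then (i=1), then val=13, then (j=0), then val=19, then (j=1), then val=25, then (i=2), then val=25, then (j=0), then val=31, then (j=1), then val=37, then returns 33; both end at 33.
verdict: equivalent


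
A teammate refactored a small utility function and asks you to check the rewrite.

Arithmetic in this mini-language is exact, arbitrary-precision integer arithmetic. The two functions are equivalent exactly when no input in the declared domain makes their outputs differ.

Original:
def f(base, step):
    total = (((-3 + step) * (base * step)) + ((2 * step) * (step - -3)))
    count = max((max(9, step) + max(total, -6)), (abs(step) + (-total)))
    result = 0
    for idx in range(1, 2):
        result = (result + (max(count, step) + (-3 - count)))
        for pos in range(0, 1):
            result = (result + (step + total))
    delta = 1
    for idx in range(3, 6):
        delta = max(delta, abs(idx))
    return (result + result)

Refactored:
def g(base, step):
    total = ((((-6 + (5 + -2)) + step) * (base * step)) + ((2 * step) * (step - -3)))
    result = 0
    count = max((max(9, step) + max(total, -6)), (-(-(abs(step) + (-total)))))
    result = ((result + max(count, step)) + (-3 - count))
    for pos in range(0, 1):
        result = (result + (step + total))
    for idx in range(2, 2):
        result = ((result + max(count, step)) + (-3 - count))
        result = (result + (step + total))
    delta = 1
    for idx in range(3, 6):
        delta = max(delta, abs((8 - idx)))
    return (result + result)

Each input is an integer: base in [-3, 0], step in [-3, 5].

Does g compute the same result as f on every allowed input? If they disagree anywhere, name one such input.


Behavior is preserved: although constant usage differs, and statement counts differ, and loop structure differs, and arithmetic usage differs, and min/max/abs usage differs, the outputs never diverge.
Spot check at base=-2, step=-1 — f: total becomes -12; next count becomes 13; next result becomes 0; next at idx=1:; next result becomes -3; next at pos=0:; next result becomes -16; next delta becomes 1; next at idx=3:; next delta becomes 3; next at idx=4:; next delta becomes 4; next at idx=5:; next delta becomes 5; next final value -32. g: total becomes -12; next result becomes 0; next count becomes 13; next result becomes -3; next at pos=0:; next result becomes -16; next idx never enters its loop body; next delta becomes 1; next at idx=3:; next delta becomes 5; next at idx=4:; next delta becomes 5; next at idx=5:; next delta becomes 5; next final value -32. Both give -32.
Checked all 36 inputs in the declared domain: the outputs agree on every one.
verdict: equivalent


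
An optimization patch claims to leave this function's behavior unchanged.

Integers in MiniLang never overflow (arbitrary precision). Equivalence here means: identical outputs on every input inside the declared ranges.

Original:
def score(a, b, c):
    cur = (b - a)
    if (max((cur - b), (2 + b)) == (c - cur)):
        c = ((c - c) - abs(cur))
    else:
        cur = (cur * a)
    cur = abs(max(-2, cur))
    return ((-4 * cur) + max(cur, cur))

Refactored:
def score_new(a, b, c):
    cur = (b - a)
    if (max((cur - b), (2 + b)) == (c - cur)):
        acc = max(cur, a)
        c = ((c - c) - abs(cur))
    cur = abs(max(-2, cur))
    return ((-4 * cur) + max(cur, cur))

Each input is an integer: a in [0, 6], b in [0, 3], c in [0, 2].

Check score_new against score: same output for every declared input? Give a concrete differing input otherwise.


Try a=0, b=1, c=0.
score: cur=1, then (max((cur - b), (2 + b)) == (c - cur)) is false, then cur=0, then cur=0, then returns 0
score_new: cur=1, then (max((cur - b), (2 + b)) == (c - cur)) is false, then cur=1, then returns -3
0 against -3: the behavior changed.
verdict: not equivalent; witness: a=0, b=1, c=0


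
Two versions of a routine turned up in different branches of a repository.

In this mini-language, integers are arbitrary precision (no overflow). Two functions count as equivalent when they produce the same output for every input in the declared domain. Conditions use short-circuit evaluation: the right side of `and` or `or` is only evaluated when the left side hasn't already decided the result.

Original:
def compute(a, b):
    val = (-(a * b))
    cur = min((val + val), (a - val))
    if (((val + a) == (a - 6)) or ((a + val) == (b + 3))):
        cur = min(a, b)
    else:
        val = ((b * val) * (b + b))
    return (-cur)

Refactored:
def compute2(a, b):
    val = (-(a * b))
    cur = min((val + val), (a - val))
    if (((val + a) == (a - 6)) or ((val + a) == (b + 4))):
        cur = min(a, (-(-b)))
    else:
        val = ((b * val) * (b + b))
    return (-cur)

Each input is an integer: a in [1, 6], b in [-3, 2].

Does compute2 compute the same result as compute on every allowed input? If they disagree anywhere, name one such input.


Take a=1, b=-1.
compute: val = 1; cur = 0; (((val + a) == (a - 6)) or ((a + val) == (b + 3))) -> true; cur = -1; return 1
compute2: val = 1; cur = 0; (((val + a) == (a - 6)) or ((val + a) == (b + 4))) -> false; val = 2; return 0
1 against 0: the behavior changed.
verdict: not equivalent; witness: a=1, b=-1


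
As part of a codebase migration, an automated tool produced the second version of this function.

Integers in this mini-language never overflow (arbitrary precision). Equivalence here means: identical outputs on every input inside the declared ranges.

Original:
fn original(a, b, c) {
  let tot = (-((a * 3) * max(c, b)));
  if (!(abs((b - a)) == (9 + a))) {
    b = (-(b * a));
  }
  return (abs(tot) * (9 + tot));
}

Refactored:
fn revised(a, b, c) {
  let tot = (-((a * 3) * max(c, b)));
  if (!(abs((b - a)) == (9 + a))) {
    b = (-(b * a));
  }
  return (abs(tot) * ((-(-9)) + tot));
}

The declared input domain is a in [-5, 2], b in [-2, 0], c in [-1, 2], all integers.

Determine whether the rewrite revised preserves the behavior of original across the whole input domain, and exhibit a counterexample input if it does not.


Reading the diff, among the changes: same computation, different form.
As a probe, take a=-2, b=-1, c=0: original runs tot becomes 0; next (!(abs((b - a)) == (9 + a))) evaluates to true; next b becomes -2; next final value 0; revised runs tot becomes 0; next (!(abs((b - a)) == (9 + a))) evaluates to true; next b becomes -2; next final value 0; both end at 0.
An exhaustive pass over the 96 declared inputs shows identical outputs.
verdict: equivalent


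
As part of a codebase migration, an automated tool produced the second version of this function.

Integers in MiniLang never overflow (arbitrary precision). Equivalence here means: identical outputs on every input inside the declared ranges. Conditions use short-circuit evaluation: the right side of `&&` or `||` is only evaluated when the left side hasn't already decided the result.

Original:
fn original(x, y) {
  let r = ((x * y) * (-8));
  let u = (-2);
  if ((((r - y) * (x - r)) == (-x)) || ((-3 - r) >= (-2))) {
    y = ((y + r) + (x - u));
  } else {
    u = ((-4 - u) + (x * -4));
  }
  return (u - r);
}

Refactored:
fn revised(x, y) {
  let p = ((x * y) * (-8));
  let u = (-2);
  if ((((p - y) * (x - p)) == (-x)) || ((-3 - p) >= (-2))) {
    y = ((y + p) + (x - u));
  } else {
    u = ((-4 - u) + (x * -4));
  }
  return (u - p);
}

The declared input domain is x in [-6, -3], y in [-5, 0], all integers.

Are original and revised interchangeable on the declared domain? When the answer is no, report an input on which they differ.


Although local variable names differ, 24/24 inputs agree.
verdict: equivalent


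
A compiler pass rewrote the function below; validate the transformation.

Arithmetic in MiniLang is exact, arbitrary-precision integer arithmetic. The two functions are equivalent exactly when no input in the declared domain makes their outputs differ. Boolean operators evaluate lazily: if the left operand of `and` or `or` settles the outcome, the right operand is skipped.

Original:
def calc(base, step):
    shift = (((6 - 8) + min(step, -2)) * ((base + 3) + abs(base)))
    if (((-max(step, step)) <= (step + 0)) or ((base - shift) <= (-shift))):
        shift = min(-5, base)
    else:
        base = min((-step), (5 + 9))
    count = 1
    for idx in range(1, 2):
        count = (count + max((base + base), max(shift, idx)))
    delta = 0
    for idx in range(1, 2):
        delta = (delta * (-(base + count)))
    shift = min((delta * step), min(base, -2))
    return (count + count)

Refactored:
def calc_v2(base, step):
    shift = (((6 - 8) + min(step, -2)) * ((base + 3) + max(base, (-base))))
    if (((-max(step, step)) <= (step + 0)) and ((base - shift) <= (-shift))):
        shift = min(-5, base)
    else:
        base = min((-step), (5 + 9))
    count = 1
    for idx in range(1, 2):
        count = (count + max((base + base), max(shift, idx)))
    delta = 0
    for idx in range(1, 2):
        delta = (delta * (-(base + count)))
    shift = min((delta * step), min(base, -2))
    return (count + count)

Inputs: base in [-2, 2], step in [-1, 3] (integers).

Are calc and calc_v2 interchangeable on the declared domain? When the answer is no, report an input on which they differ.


On input base=-2, step=-1, calc returns 4 while calc_v2 returns 6.
verdict: not equivalent; witness: base=-2, step=-1


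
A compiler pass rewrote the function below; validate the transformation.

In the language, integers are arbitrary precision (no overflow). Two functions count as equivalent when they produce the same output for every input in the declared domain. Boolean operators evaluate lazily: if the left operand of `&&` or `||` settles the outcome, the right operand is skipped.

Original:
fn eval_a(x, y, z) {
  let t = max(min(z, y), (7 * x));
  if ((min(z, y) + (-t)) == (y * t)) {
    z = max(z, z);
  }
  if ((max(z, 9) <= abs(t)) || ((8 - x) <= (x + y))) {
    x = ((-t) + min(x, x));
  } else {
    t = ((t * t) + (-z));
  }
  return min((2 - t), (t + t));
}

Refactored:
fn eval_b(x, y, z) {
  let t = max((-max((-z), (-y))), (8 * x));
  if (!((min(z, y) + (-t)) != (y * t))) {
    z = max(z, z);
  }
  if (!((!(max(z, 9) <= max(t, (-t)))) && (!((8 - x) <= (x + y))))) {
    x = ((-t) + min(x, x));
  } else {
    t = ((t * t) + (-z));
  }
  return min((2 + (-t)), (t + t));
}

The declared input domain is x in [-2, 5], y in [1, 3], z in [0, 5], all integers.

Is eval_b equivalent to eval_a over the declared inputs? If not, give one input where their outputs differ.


There is a counterexample at x=1, y=1, z=0: -47 on one side, -62 on the other.
eval_a: t becomes 7; next ((min(z, y) + (-t)) == (y * t)) evaluates to false; next ((max(z, 9) <= abs(t)) || ((8 - x) <= (x + y))) evaluates to false; next t becomes 49; next final value -47
eval_b: t becomes 8; next (!((min(z, y) + (-t)) != (y * t))) evaluates to false; next (!((!(max(z, 9) <= max(t, (-t)))) && (!((8 - x) <= (x + y))))) evaluates to false; next t becomes 64; next final value -62
verdict: not equivalent; witness: x=1, y=1, z=0
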